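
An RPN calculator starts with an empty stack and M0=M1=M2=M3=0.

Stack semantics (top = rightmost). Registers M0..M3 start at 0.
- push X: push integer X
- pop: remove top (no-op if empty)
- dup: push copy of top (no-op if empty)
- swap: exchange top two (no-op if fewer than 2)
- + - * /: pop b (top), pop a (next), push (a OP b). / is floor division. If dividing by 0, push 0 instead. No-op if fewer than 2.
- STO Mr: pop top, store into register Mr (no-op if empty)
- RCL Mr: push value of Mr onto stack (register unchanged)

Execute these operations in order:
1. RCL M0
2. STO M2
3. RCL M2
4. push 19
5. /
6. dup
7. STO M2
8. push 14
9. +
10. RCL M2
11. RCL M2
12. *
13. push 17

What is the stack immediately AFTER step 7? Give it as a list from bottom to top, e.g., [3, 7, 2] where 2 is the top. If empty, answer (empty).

After op 1 (RCL M0): stack=[0] mem=[0,0,0,0]
After op 2 (STO M2): stack=[empty] mem=[0,0,0,0]
After op 3 (RCL M2): stack=[0] mem=[0,0,0,0]
After op 4 (push 19): stack=[0,19] mem=[0,0,0,0]
After op 5 (/): stack=[0] mem=[0,0,0,0]
After op 6 (dup): stack=[0,0] mem=[0,0,0,0]
After op 7 (STO M2): stack=[0] mem=[0,0,0,0]

[0]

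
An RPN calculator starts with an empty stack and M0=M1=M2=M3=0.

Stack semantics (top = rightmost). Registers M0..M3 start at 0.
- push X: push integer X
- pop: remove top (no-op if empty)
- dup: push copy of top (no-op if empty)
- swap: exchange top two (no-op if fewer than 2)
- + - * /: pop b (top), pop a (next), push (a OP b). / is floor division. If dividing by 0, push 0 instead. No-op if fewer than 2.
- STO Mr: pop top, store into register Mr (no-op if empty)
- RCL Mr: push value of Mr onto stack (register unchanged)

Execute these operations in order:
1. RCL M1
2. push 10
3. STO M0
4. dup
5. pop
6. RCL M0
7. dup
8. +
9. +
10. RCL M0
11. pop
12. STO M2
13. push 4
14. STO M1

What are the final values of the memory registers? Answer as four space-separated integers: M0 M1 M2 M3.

After op 1 (RCL M1): stack=[0] mem=[0,0,0,0]
After op 2 (push 10): stack=[0,10] mem=[0,0,0,0]
After op 3 (STO M0): stack=[0] mem=[10,0,0,0]
After op 4 (dup): stack=[0,0] mem=[10,0,0,0]
After op 5 (pop): stack=[0] mem=[10,0,0,0]
After op 6 (RCL M0): stack=[0,10] mem=[10,0,0,0]
After op 7 (dup): stack=[0,10,10] mem=[10,0,0,0]
After op 8 (+): stack=[0,20] mem=[10,0,0,0]
After op 9 (+): stack=[20] mem=[10,0,0,0]
After op 10 (RCL M0): stack=[20,10] mem=[10,0,0,0]
After op 11 (pop): stack=[20] mem=[10,0,0,0]
After op 12 (STO M2): stack=[empty] mem=[10,0,20,0]
After op 13 (push 4): stack=[4] mem=[10,0,20,0]
After op 14 (STO M1): stack=[empty] mem=[10,4,20,0]

Answer: 10 4 20 0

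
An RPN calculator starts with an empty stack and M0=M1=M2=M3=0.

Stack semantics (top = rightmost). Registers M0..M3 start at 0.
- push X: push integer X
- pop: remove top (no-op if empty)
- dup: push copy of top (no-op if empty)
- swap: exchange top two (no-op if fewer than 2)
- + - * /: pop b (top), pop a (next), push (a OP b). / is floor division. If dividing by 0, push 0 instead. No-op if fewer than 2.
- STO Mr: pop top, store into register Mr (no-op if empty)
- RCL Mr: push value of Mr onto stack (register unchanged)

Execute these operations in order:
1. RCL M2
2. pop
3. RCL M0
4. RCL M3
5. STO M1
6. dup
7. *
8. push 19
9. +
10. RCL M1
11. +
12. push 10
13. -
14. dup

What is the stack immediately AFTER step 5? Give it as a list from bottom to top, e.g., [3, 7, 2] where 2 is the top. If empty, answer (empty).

After op 1 (RCL M2): stack=[0] mem=[0,0,0,0]
After op 2 (pop): stack=[empty] mem=[0,0,0,0]
After op 3 (RCL M0): stack=[0] mem=[0,0,0,0]
After op 4 (RCL M3): stack=[0,0] mem=[0,0,0,0]
After op 5 (STO M1): stack=[0] mem=[0,0,0,0]

[0]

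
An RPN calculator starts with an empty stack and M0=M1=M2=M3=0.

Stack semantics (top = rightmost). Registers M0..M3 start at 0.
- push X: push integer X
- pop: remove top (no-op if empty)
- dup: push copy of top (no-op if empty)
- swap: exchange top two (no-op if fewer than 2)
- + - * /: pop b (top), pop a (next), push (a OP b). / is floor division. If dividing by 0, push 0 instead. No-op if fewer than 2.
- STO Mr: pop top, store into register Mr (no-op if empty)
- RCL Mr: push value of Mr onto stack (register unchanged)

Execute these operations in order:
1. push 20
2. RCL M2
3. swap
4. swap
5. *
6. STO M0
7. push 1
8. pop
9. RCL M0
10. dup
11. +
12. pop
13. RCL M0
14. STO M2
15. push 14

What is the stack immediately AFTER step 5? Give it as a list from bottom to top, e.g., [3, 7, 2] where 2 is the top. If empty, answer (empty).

After op 1 (push 20): stack=[20] mem=[0,0,0,0]
After op 2 (RCL M2): stack=[20,0] mem=[0,0,0,0]
After op 3 (swap): stack=[0,20] mem=[0,0,0,0]
After op 4 (swap): stack=[20,0] mem=[0,0,0,0]
After op 5 (*): stack=[0] mem=[0,0,0,0]

[0]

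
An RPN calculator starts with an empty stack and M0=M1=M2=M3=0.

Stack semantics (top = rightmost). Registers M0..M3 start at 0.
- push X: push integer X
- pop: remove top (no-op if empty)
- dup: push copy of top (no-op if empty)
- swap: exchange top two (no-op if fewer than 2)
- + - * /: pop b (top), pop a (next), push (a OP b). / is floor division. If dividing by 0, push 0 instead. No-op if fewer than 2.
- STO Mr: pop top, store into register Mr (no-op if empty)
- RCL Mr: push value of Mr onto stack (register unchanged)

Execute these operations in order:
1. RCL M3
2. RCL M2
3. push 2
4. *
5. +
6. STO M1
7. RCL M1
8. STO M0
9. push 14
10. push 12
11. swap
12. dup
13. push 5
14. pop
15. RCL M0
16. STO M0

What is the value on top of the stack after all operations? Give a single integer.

After op 1 (RCL M3): stack=[0] mem=[0,0,0,0]
After op 2 (RCL M2): stack=[0,0] mem=[0,0,0,0]
After op 3 (push 2): stack=[0,0,2] mem=[0,0,0,0]
After op 4 (*): stack=[0,0] mem=[0,0,0,0]
After op 5 (+): stack=[0] mem=[0,0,0,0]
After op 6 (STO M1): stack=[empty] mem=[0,0,0,0]
After op 7 (RCL M1): stack=[0] mem=[0,0,0,0]
After op 8 (STO M0): stack=[empty] mem=[0,0,0,0]
After op 9 (push 14): stack=[14] mem=[0,0,0,0]
After op 10 (push 12): stack=[14,12] mem=[0,0,0,0]
After op 11 (swap): stack=[12,14] mem=[0,0,0,0]
After op 12 (dup): stack=[12,14,14] mem=[0,0,0,0]
After op 13 (push 5): stack=[12,14,14,5] mem=[0,0,0,0]
After op 14 (pop): stack=[12,14,14] mem=[0,0,0,0]
After op 15 (RCL M0): stack=[12,14,14,0] mem=[0,0,0,0]
After op 16 (STO M0): stack=[12,14,14] mem=[0,0,0,0]

Answer: 14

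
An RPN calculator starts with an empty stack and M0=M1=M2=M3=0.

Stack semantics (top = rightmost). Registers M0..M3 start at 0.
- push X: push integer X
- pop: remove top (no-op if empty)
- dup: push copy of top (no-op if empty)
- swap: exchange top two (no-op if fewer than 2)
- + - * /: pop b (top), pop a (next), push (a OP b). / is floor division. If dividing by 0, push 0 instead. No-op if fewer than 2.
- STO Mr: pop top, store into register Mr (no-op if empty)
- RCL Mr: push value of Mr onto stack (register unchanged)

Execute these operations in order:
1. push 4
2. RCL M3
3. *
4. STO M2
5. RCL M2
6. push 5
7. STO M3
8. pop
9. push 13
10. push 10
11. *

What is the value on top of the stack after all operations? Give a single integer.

After op 1 (push 4): stack=[4] mem=[0,0,0,0]
After op 2 (RCL M3): stack=[4,0] mem=[0,0,0,0]
After op 3 (*): stack=[0] mem=[0,0,0,0]
After op 4 (STO M2): stack=[empty] mem=[0,0,0,0]
After op 5 (RCL M2): stack=[0] mem=[0,0,0,0]
After op 6 (push 5): stack=[0,5] mem=[0,0,0,0]
After op 7 (STO M3): stack=[0] mem=[0,0,0,5]
After op 8 (pop): stack=[empty] mem=[0,0,0,5]
After op 9 (push 13): stack=[13] mem=[0,0,0,5]
After op 10 (push 10): stack=[13,10] mem=[0,0,0,5]
After op 11 (*): stack=[130] mem=[0,0,0,5]

Answer: 130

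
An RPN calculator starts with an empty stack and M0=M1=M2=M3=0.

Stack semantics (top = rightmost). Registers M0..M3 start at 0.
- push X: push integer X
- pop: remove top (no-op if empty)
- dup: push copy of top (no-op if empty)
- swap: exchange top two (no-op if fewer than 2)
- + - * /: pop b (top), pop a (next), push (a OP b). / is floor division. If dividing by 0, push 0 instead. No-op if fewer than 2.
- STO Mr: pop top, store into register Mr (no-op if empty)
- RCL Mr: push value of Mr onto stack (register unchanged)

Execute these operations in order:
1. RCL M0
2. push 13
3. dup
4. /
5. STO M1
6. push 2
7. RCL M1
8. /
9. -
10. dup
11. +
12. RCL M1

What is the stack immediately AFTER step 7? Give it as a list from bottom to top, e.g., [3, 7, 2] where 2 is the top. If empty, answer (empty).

After op 1 (RCL M0): stack=[0] mem=[0,0,0,0]
After op 2 (push 13): stack=[0,13] mem=[0,0,0,0]
After op 3 (dup): stack=[0,13,13] mem=[0,0,0,0]
After op 4 (/): stack=[0,1] mem=[0,0,0,0]
After op 5 (STO M1): stack=[0] mem=[0,1,0,0]
After op 6 (push 2): stack=[0,2] mem=[0,1,0,0]
After op 7 (RCL M1): stack=[0,2,1] mem=[0,1,0,0]

[0, 2, 1]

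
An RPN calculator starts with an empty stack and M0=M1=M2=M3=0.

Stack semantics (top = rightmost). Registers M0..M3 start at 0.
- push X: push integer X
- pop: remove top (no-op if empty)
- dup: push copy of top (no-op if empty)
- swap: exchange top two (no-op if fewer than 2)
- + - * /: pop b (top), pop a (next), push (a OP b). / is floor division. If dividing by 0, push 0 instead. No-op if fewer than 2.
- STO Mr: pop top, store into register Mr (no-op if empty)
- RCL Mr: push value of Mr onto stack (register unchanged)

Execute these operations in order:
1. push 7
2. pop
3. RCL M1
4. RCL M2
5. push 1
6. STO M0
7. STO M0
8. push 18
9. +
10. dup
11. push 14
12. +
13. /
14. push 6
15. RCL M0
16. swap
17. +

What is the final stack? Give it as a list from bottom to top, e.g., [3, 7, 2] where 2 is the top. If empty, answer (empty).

After op 1 (push 7): stack=[7] mem=[0,0,0,0]
After op 2 (pop): stack=[empty] mem=[0,0,0,0]
After op 3 (RCL M1): stack=[0] mem=[0,0,0,0]
After op 4 (RCL M2): stack=[0,0] mem=[0,0,0,0]
After op 5 (push 1): stack=[0,0,1] mem=[0,0,0,0]
After op 6 (STO M0): stack=[0,0] mem=[1,0,0,0]
After op 7 (STO M0): stack=[0] mem=[0,0,0,0]
After op 8 (push 18): stack=[0,18] mem=[0,0,0,0]
After op 9 (+): stack=[18] mem=[0,0,0,0]
After op 10 (dup): stack=[18,18] mem=[0,0,0,0]
After op 11 (push 14): stack=[18,18,14] mem=[0,0,0,0]
After op 12 (+): stack=[18,32] mem=[0,0,0,0]
After op 13 (/): stack=[0] mem=[0,0,0,0]
After op 14 (push 6): stack=[0,6] mem=[0,0,0,0]
After op 15 (RCL M0): stack=[0,6,0] mem=[0,0,0,0]
After op 16 (swap): stack=[0,0,6] mem=[0,0,0,0]
After op 17 (+): stack=[0,6] mem=[0,0,0,0]

Answer: [0, 6]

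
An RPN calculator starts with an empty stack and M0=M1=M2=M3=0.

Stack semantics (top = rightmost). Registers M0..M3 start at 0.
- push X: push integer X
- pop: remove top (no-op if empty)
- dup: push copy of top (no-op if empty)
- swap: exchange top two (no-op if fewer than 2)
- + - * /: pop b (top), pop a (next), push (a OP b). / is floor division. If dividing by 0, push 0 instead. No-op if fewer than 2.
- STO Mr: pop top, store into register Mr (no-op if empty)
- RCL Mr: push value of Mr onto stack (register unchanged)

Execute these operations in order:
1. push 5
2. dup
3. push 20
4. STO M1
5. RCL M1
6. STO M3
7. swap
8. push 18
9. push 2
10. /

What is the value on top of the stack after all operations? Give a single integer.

Answer: 9

Derivation:
After op 1 (push 5): stack=[5] mem=[0,0,0,0]
After op 2 (dup): stack=[5,5] mem=[0,0,0,0]
After op 3 (push 20): stack=[5,5,20] mem=[0,0,0,0]
After op 4 (STO M1): stack=[5,5] mem=[0,20,0,0]
After op 5 (RCL M1): stack=[5,5,20] mem=[0,20,0,0]
After op 6 (STO M3): stack=[5,5] mem=[0,20,0,20]
After op 7 (swap): stack=[5,5] mem=[0,20,0,20]
After op 8 (push 18): stack=[5,5,18] mem=[0,20,0,20]
After op 9 (push 2): stack=[5,5,18,2] mem=[0,20,0,20]
After op 10 (/): stack=[5,5,9] mem=[0,20,0,20]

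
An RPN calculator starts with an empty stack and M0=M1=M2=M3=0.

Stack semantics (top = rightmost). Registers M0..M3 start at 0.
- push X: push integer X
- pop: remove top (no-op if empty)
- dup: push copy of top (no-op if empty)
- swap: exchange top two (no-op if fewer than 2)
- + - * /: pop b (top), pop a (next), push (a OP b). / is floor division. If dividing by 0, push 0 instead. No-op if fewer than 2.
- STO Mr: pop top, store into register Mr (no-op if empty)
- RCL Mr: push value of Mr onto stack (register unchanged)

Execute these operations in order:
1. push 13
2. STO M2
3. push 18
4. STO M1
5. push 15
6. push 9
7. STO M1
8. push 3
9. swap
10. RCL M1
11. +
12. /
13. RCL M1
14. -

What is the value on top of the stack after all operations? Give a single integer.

After op 1 (push 13): stack=[13] mem=[0,0,0,0]
After op 2 (STO M2): stack=[empty] mem=[0,0,13,0]
After op 3 (push 18): stack=[18] mem=[0,0,13,0]
After op 4 (STO M1): stack=[empty] mem=[0,18,13,0]
After op 5 (push 15): stack=[15] mem=[0,18,13,0]
After op 6 (push 9): stack=[15,9] mem=[0,18,13,0]
After op 7 (STO M1): stack=[15] mem=[0,9,13,0]
After op 8 (push 3): stack=[15,3] mem=[0,9,13,0]
After op 9 (swap): stack=[3,15] mem=[0,9,13,0]
After op 10 (RCL M1): stack=[3,15,9] mem=[0,9,13,0]
After op 11 (+): stack=[3,24] mem=[0,9,13,0]
After op 12 (/): stack=[0] mem=[0,9,13,0]
After op 13 (RCL M1): stack=[0,9] mem=[0,9,13,0]
After op 14 (-): stack=[-9] mem=[0,9,13,0]

Answer: -9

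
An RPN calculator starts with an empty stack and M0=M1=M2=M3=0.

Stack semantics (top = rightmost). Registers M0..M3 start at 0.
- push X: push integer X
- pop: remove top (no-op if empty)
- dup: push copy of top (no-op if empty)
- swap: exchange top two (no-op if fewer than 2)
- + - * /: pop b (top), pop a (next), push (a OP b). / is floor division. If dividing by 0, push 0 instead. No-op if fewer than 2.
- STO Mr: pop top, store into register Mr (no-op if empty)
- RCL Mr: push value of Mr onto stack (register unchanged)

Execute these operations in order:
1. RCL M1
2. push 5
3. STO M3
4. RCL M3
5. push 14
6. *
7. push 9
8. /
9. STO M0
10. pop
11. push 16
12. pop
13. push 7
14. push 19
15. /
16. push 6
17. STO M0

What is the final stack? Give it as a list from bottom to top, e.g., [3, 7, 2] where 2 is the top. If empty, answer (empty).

Answer: [0]

Derivation:
After op 1 (RCL M1): stack=[0] mem=[0,0,0,0]
After op 2 (push 5): stack=[0,5] mem=[0,0,0,0]
After op 3 (STO M3): stack=[0] mem=[0,0,0,5]
After op 4 (RCL M3): stack=[0,5] mem=[0,0,0,5]
After op 5 (push 14): stack=[0,5,14] mem=[0,0,0,5]
After op 6 (*): stack=[0,70] mem=[0,0,0,5]
After op 7 (push 9): stack=[0,70,9] mem=[0,0,0,5]
After op 8 (/): stack=[0,7] mem=[0,0,0,5]
After op 9 (STO M0): stack=[0] mem=[7,0,0,5]
After op 10 (pop): stack=[empty] mem=[7,0,0,5]
After op 11 (push 16): stack=[16] mem=[7,0,0,5]
After op 12 (pop): stack=[empty] mem=[7,0,0,5]
After op 13 (push 7): stack=[7] mem=[7,0,0,5]
After op 14 (push 19): stack=[7,19] mem=[7,0,0,5]
After op 15 (/): stack=[0] mem=[7,0,0,5]
After op 16 (push 6): stack=[0,6] mem=[7,0,0,5]
After op 17 (STO M0): stack=[0] mem=[6,0,0,5]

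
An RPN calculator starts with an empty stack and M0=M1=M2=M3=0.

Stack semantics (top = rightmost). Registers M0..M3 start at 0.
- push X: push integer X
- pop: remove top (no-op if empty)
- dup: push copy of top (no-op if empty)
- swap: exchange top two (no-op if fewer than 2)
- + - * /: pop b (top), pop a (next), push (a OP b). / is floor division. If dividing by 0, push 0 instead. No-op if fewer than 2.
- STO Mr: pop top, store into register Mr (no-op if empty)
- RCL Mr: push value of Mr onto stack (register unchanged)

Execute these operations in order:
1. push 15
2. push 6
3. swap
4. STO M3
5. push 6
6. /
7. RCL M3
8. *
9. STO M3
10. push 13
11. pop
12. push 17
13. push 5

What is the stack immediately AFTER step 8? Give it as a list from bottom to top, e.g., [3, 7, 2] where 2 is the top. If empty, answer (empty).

After op 1 (push 15): stack=[15] mem=[0,0,0,0]
After op 2 (push 6): stack=[15,6] mem=[0,0,0,0]
After op 3 (swap): stack=[6,15] mem=[0,0,0,0]
After op 4 (STO M3): stack=[6] mem=[0,0,0,15]
After op 5 (push 6): stack=[6,6] mem=[0,0,0,15]
After op 6 (/): stack=[1] mem=[0,0,0,15]
After op 7 (RCL M3): stack=[1,15] mem=[0,0,0,15]
After op 8 (*): stack=[15] mem=[0,0,0,15]

[15]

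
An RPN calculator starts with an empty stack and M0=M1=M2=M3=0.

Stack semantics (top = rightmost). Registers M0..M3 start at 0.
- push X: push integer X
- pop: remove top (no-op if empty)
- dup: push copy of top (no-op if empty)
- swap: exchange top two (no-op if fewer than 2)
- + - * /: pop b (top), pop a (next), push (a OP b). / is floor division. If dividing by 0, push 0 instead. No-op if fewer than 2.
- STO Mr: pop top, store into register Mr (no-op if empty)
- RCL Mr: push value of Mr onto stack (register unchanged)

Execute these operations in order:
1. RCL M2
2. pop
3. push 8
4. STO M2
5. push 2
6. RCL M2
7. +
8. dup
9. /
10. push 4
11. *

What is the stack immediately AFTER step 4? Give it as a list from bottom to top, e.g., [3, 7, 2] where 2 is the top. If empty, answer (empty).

After op 1 (RCL M2): stack=[0] mem=[0,0,0,0]
After op 2 (pop): stack=[empty] mem=[0,0,0,0]
After op 3 (push 8): stack=[8] mem=[0,0,0,0]
After op 4 (STO M2): stack=[empty] mem=[0,0,8,0]

(empty)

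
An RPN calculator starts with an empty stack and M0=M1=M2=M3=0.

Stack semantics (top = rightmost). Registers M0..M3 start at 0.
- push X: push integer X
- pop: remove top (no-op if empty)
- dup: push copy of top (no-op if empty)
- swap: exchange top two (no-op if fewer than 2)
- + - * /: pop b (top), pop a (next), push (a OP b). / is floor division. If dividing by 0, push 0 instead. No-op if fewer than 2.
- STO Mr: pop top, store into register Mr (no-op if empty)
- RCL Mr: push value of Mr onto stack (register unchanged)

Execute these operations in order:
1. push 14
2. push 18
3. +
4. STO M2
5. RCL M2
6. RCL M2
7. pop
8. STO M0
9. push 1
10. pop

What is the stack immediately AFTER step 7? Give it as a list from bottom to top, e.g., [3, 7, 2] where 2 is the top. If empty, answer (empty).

After op 1 (push 14): stack=[14] mem=[0,0,0,0]
After op 2 (push 18): stack=[14,18] mem=[0,0,0,0]
After op 3 (+): stack=[32] mem=[0,0,0,0]
After op 4 (STO M2): stack=[empty] mem=[0,0,32,0]
After op 5 (RCL M2): stack=[32] mem=[0,0,32,0]
After op 6 (RCL M2): stack=[32,32] mem=[0,0,32,0]
After op 7 (pop): stack=[32] mem=[0,0,32,0]

[32]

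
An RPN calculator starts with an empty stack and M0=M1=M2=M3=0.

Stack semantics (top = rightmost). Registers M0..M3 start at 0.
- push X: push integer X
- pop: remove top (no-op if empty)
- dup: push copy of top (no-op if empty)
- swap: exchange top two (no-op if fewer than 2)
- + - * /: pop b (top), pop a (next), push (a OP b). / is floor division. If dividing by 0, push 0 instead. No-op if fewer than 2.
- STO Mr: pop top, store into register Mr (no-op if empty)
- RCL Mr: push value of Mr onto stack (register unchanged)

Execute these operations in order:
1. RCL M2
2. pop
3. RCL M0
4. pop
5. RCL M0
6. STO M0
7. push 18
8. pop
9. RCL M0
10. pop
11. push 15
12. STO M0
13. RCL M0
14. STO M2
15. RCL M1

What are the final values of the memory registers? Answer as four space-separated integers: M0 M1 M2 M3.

After op 1 (RCL M2): stack=[0] mem=[0,0,0,0]
After op 2 (pop): stack=[empty] mem=[0,0,0,0]
After op 3 (RCL M0): stack=[0] mem=[0,0,0,0]
After op 4 (pop): stack=[empty] mem=[0,0,0,0]
After op 5 (RCL M0): stack=[0] mem=[0,0,0,0]
After op 6 (STO M0): stack=[empty] mem=[0,0,0,0]
After op 7 (push 18): stack=[18] mem=[0,0,0,0]
After op 8 (pop): stack=[empty] mem=[0,0,0,0]
After op 9 (RCL M0): stack=[0] mem=[0,0,0,0]
After op 10 (pop): stack=[empty] mem=[0,0,0,0]
After op 11 (push 15): stack=[15] mem=[0,0,0,0]
After op 12 (STO M0): stack=[empty] mem=[15,0,0,0]
After op 13 (RCL M0): stack=[15] mem=[15,0,0,0]
After op 14 (STO M2): stack=[empty] mem=[15,0,15,0]
After op 15 (RCL M1): stack=[0] mem=[15,0,15,0]

Answer: 15 0 15 0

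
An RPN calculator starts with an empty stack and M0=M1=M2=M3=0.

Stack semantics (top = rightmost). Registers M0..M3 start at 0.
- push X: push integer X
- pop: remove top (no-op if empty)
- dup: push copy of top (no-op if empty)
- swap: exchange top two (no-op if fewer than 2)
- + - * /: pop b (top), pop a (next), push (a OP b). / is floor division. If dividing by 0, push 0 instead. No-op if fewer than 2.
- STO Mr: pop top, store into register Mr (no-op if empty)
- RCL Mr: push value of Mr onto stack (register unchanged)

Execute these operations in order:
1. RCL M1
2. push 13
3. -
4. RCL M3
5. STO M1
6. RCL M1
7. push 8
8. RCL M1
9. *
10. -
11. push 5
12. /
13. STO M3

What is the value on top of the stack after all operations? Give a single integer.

After op 1 (RCL M1): stack=[0] mem=[0,0,0,0]
After op 2 (push 13): stack=[0,13] mem=[0,0,0,0]
After op 3 (-): stack=[-13] mem=[0,0,0,0]
After op 4 (RCL M3): stack=[-13,0] mem=[0,0,0,0]
After op 5 (STO M1): stack=[-13] mem=[0,0,0,0]
After op 6 (RCL M1): stack=[-13,0] mem=[0,0,0,0]
After op 7 (push 8): stack=[-13,0,8] mem=[0,0,0,0]
After op 8 (RCL M1): stack=[-13,0,8,0] mem=[0,0,0,0]
After op 9 (*): stack=[-13,0,0] mem=[0,0,0,0]
After op 10 (-): stack=[-13,0] mem=[0,0,0,0]
After op 11 (push 5): stack=[-13,0,5] mem=[0,0,0,0]
After op 12 (/): stack=[-13,0] mem=[0,0,0,0]
After op 13 (STO M3): stack=[-13] mem=[0,0,0,0]

Answer: -13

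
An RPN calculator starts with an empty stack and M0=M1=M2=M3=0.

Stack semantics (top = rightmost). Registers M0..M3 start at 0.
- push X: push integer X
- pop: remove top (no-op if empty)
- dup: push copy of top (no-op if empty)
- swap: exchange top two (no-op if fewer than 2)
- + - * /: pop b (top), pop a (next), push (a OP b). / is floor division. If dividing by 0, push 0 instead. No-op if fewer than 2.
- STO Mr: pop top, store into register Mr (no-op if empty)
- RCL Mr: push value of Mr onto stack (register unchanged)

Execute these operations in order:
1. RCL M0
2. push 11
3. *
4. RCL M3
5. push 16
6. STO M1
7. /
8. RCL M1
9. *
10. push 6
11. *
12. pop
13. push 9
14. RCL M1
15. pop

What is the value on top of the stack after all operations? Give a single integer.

After op 1 (RCL M0): stack=[0] mem=[0,0,0,0]
After op 2 (push 11): stack=[0,11] mem=[0,0,0,0]
After op 3 (*): stack=[0] mem=[0,0,0,0]
After op 4 (RCL M3): stack=[0,0] mem=[0,0,0,0]
After op 5 (push 16): stack=[0,0,16] mem=[0,0,0,0]
After op 6 (STO M1): stack=[0,0] mem=[0,16,0,0]
After op 7 (/): stack=[0] mem=[0,16,0,0]
After op 8 (RCL M1): stack=[0,16] mem=[0,16,0,0]
After op 9 (*): stack=[0] mem=[0,16,0,0]
After op 10 (push 6): stack=[0,6] mem=[0,16,0,0]
After op 11 (*): stack=[0] mem=[0,16,0,0]
After op 12 (pop): stack=[empty] mem=[0,16,0,0]
After op 13 (push 9): stack=[9] mem=[0,16,0,0]
After op 14 (RCL M1): stack=[9,16] mem=[0,16,0,0]
After op 15 (pop): stack=[9] mem=[0,16,0,0]

Answer: 9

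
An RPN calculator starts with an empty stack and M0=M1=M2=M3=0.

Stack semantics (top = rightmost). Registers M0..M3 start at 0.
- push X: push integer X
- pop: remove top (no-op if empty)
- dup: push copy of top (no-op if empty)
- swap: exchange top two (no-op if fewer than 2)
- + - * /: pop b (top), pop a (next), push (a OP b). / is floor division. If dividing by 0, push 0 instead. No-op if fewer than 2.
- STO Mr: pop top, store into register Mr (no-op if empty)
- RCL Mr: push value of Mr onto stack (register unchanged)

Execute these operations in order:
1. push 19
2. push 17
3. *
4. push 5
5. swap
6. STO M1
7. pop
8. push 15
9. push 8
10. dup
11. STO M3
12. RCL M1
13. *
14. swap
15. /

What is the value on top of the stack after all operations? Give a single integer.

After op 1 (push 19): stack=[19] mem=[0,0,0,0]
After op 2 (push 17): stack=[19,17] mem=[0,0,0,0]
After op 3 (*): stack=[323] mem=[0,0,0,0]
After op 4 (push 5): stack=[323,5] mem=[0,0,0,0]
After op 5 (swap): stack=[5,323] mem=[0,0,0,0]
After op 6 (STO M1): stack=[5] mem=[0,323,0,0]
After op 7 (pop): stack=[empty] mem=[0,323,0,0]
After op 8 (push 15): stack=[15] mem=[0,323,0,0]
After op 9 (push 8): stack=[15,8] mem=[0,323,0,0]
After op 10 (dup): stack=[15,8,8] mem=[0,323,0,0]
After op 11 (STO M3): stack=[15,8] mem=[0,323,0,8]
After op 12 (RCL M1): stack=[15,8,323] mem=[0,323,0,8]
After op 13 (*): stack=[15,2584] mem=[0,323,0,8]
After op 14 (swap): stack=[2584,15] mem=[0,323,0,8]
After op 15 (/): stack=[172] mem=[0,323,0,8]

Answer: 172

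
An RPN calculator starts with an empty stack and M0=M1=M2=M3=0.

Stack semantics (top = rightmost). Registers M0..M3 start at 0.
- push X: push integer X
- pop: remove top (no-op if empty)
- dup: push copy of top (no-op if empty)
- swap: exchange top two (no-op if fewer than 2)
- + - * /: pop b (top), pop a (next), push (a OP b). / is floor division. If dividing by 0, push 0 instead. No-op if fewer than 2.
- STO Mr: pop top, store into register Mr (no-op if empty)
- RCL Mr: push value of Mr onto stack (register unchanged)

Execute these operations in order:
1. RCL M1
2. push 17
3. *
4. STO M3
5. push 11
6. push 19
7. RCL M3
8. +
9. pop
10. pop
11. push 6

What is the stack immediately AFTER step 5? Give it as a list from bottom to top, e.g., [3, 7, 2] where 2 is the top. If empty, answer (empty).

After op 1 (RCL M1): stack=[0] mem=[0,0,0,0]
After op 2 (push 17): stack=[0,17] mem=[0,0,0,0]
After op 3 (*): stack=[0] mem=[0,0,0,0]
After op 4 (STO M3): stack=[empty] mem=[0,0,0,0]
After op 5 (push 11): stack=[11] mem=[0,0,0,0]

[11]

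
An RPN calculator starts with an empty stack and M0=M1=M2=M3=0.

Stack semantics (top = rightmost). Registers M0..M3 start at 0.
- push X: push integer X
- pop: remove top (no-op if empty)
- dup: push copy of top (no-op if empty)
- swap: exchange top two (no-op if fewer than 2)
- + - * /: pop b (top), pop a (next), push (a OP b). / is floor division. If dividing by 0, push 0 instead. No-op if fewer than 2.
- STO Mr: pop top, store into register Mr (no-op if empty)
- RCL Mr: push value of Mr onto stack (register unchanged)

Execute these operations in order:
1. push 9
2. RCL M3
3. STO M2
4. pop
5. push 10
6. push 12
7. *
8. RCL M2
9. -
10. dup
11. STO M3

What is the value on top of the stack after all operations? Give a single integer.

Answer: 120

Derivation:
After op 1 (push 9): stack=[9] mem=[0,0,0,0]
After op 2 (RCL M3): stack=[9,0] mem=[0,0,0,0]
After op 3 (STO M2): stack=[9] mem=[0,0,0,0]
After op 4 (pop): stack=[empty] mem=[0,0,0,0]
After op 5 (push 10): stack=[10] mem=[0,0,0,0]
After op 6 (push 12): stack=[10,12] mem=[0,0,0,0]
After op 7 (*): stack=[120] mem=[0,0,0,0]
After op 8 (RCL M2): stack=[120,0] mem=[0,0,0,0]
After op 9 (-): stack=[120] mem=[0,0,0,0]
After op 10 (dup): stack=[120,120] mem=[0,0,0,0]
After op 11 (STO M3): stack=[120] mem=[0,0,0,120]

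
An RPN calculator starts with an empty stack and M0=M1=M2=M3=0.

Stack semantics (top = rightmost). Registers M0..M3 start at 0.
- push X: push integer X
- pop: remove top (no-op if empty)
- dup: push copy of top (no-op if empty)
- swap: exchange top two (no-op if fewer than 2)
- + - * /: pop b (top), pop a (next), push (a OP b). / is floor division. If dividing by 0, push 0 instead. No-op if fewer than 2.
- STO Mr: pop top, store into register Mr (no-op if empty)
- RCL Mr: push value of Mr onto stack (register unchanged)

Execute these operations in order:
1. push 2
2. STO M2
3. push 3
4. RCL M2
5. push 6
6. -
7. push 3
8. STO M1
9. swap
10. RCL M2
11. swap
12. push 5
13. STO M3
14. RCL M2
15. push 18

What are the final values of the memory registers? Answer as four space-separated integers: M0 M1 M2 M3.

After op 1 (push 2): stack=[2] mem=[0,0,0,0]
After op 2 (STO M2): stack=[empty] mem=[0,0,2,0]
After op 3 (push 3): stack=[3] mem=[0,0,2,0]
After op 4 (RCL M2): stack=[3,2] mem=[0,0,2,0]
After op 5 (push 6): stack=[3,2,6] mem=[0,0,2,0]
After op 6 (-): stack=[3,-4] mem=[0,0,2,0]
After op 7 (push 3): stack=[3,-4,3] mem=[0,0,2,0]
After op 8 (STO M1): stack=[3,-4] mem=[0,3,2,0]
After op 9 (swap): stack=[-4,3] mem=[0,3,2,0]
After op 10 (RCL M2): stack=[-4,3,2] mem=[0,3,2,0]
After op 11 (swap): stack=[-4,2,3] mem=[0,3,2,0]
After op 12 (push 5): stack=[-4,2,3,5] mem=[0,3,2,0]
After op 13 (STO M3): stack=[-4,2,3] mem=[0,3,2,5]
After op 14 (RCL M2): stack=[-4,2,3,2] mem=[0,3,2,5]
After op 15 (push 18): stack=[-4,2,3,2,18] mem=[0,3,2,5]

Answer: 0 3 2 5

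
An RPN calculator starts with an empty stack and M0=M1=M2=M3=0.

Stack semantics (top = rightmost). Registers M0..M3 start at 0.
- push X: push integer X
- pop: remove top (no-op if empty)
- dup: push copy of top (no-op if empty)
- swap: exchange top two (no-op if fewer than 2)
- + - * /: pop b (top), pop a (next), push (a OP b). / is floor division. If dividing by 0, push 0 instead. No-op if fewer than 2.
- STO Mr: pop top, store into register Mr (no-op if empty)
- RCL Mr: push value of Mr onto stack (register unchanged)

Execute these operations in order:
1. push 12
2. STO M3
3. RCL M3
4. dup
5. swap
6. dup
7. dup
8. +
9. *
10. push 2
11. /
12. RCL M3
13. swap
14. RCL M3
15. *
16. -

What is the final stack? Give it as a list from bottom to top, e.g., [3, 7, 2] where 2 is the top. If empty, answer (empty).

Answer: [12, -1716]

Derivation:
After op 1 (push 12): stack=[12] mem=[0,0,0,0]
After op 2 (STO M3): stack=[empty] mem=[0,0,0,12]
After op 3 (RCL M3): stack=[12] mem=[0,0,0,12]
After op 4 (dup): stack=[12,12] mem=[0,0,0,12]
After op 5 (swap): stack=[12,12] mem=[0,0,0,12]
After op 6 (dup): stack=[12,12,12] mem=[0,0,0,12]
After op 7 (dup): stack=[12,12,12,12] mem=[0,0,0,12]
After op 8 (+): stack=[12,12,24] mem=[0,0,0,12]
After op 9 (*): stack=[12,288] mem=[0,0,0,12]
After op 10 (push 2): stack=[12,288,2] mem=[0,0,0,12]
After op 11 (/): stack=[12,144] mem=[0,0,0,12]
After op 12 (RCL M3): stack=[12,144,12] mem=[0,0,0,12]
After op 13 (swap): stack=[12,12,144] mem=[0,0,0,12]
After op 14 (RCL M3): stack=[12,12,144,12] mem=[0,0,0,12]
After op 15 (*): stack=[12,12,1728] mem=[0,0,0,12]
After op 16 (-): stack=[12,-1716] mem=[0,0,0,12]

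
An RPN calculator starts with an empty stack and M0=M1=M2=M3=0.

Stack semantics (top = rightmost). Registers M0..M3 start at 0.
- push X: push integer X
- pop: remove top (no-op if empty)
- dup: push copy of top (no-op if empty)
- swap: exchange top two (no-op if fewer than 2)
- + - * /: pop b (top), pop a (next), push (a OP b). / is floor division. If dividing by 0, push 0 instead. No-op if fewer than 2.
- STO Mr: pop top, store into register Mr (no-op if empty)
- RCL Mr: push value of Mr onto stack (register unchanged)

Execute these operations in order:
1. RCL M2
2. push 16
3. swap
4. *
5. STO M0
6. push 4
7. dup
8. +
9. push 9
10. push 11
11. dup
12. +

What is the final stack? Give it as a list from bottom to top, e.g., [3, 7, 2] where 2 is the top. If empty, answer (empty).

After op 1 (RCL M2): stack=[0] mem=[0,0,0,0]
After op 2 (push 16): stack=[0,16] mem=[0,0,0,0]
After op 3 (swap): stack=[16,0] mem=[0,0,0,0]
After op 4 (*): stack=[0] mem=[0,0,0,0]
After op 5 (STO M0): stack=[empty] mem=[0,0,0,0]
After op 6 (push 4): stack=[4] mem=[0,0,0,0]
After op 7 (dup): stack=[4,4] mem=[0,0,0,0]
After op 8 (+): stack=[8] mem=[0,0,0,0]
After op 9 (push 9): stack=[8,9] mem=[0,0,0,0]
After op 10 (push 11): stack=[8,9,11] mem=[0,0,0,0]
After op 11 (dup): stack=[8,9,11,11] mem=[0,0,0,0]
After op 12 (+): stack=[8,9,22] mem=[0,0,0,0]

Answer: [8, 9, 22]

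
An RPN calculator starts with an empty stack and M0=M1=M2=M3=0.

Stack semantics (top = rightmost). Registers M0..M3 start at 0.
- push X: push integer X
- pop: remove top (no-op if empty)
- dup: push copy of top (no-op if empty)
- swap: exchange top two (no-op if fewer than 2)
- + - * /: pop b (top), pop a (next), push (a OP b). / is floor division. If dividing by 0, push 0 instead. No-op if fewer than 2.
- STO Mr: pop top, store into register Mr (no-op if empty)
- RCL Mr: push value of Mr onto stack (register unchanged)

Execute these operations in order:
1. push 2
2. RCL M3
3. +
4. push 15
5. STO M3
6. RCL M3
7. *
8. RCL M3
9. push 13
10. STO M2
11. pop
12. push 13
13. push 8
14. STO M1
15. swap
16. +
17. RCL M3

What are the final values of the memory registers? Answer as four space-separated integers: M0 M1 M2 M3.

Answer: 0 8 13 15

Derivation:
After op 1 (push 2): stack=[2] mem=[0,0,0,0]
After op 2 (RCL M3): stack=[2,0] mem=[0,0,0,0]
After op 3 (+): stack=[2] mem=[0,0,0,0]
After op 4 (push 15): stack=[2,15] mem=[0,0,0,0]
After op 5 (STO M3): stack=[2] mem=[0,0,0,15]
After op 6 (RCL M3): stack=[2,15] mem=[0,0,0,15]
After op 7 (*): stack=[30] mem=[0,0,0,15]
After op 8 (RCL M3): stack=[30,15] mem=[0,0,0,15]
After op 9 (push 13): stack=[30,15,13] mem=[0,0,0,15]
After op 10 (STO M2): stack=[30,15] mem=[0,0,13,15]
After op 11 (pop): stack=[30] mem=[0,0,13,15]
After op 12 (push 13): stack=[30,13] mem=[0,0,13,15]
After op 13 (push 8): stack=[30,13,8] mem=[0,0,13,15]
After op 14 (STO M1): stack=[30,13] mem=[0,8,13,15]
After op 15 (swap): stack=[13,30] mem=[0,8,13,15]
After op 16 (+): stack=[43] mem=[0,8,13,15]
After op 17 (RCL M3): stack=[43,15] mem=[0,8,13,15]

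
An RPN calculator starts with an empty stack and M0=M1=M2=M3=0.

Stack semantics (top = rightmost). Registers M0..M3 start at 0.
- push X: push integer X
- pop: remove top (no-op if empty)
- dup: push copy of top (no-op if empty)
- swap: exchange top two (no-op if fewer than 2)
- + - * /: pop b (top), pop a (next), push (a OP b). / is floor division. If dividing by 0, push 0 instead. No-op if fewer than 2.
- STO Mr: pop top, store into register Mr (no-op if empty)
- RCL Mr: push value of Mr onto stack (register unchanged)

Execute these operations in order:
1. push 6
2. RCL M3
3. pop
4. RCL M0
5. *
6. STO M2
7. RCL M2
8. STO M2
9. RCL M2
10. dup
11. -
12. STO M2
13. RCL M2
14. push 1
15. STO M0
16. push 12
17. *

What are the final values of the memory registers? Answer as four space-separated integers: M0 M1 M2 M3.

After op 1 (push 6): stack=[6] mem=[0,0,0,0]
After op 2 (RCL M3): stack=[6,0] mem=[0,0,0,0]
After op 3 (pop): stack=[6] mem=[0,0,0,0]
After op 4 (RCL M0): stack=[6,0] mem=[0,0,0,0]
After op 5 (*): stack=[0] mem=[0,0,0,0]
After op 6 (STO M2): stack=[empty] mem=[0,0,0,0]
After op 7 (RCL M2): stack=[0] mem=[0,0,0,0]
After op 8 (STO M2): stack=[empty] mem=[0,0,0,0]
After op 9 (RCL M2): stack=[0] mem=[0,0,0,0]
After op 10 (dup): stack=[0,0] mem=[0,0,0,0]
After op 11 (-): stack=[0] mem=[0,0,0,0]
After op 12 (STO M2): stack=[empty] mem=[0,0,0,0]
After op 13 (RCL M2): stack=[0] mem=[0,0,0,0]
After op 14 (push 1): stack=[0,1] mem=[0,0,0,0]
After op 15 (STO M0): stack=[0] mem=[1,0,0,0]
After op 16 (push 12): stack=[0,12] mem=[1,0,0,0]
After op 17 (*): stack=[0] mem=[1,0,0,0]

Answer: 1 0 0 0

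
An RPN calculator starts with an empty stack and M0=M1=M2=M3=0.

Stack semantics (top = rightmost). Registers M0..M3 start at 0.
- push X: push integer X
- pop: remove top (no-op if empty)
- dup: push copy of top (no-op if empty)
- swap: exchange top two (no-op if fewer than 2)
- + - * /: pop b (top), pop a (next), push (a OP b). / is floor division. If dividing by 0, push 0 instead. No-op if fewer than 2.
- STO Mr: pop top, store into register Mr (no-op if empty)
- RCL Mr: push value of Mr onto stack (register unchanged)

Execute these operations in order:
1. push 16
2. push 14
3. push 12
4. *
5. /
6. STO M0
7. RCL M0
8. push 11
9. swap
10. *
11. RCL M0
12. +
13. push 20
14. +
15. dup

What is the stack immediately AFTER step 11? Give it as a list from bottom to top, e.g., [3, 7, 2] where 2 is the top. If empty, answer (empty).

After op 1 (push 16): stack=[16] mem=[0,0,0,0]
After op 2 (push 14): stack=[16,14] mem=[0,0,0,0]
After op 3 (push 12): stack=[16,14,12] mem=[0,0,0,0]
After op 4 (*): stack=[16,168] mem=[0,0,0,0]
After op 5 (/): stack=[0] mem=[0,0,0,0]
After op 6 (STO M0): stack=[empty] mem=[0,0,0,0]
After op 7 (RCL M0): stack=[0] mem=[0,0,0,0]
After op 8 (push 11): stack=[0,11] mem=[0,0,0,0]
After op 9 (swap): stack=[11,0] mem=[0,0,0,0]
After op 10 (*): stack=[0] mem=[0,0,0,0]
After op 11 (RCL M0): stack=[0,0] mem=[0,0,0,0]

[0, 0]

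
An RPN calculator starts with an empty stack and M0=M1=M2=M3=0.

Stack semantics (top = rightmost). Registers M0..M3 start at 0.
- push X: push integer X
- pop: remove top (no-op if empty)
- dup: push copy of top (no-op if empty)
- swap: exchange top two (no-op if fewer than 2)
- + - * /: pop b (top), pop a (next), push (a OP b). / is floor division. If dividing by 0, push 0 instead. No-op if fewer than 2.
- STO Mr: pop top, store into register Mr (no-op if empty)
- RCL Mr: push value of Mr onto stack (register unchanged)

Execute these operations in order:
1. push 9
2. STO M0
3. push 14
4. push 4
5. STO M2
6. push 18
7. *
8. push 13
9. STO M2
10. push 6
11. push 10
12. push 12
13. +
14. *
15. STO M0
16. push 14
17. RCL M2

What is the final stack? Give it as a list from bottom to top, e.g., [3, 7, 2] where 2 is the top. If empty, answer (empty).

After op 1 (push 9): stack=[9] mem=[0,0,0,0]
After op 2 (STO M0): stack=[empty] mem=[9,0,0,0]
After op 3 (push 14): stack=[14] mem=[9,0,0,0]
After op 4 (push 4): stack=[14,4] mem=[9,0,0,0]
After op 5 (STO M2): stack=[14] mem=[9,0,4,0]
After op 6 (push 18): stack=[14,18] mem=[9,0,4,0]
After op 7 (*): stack=[252] mem=[9,0,4,0]
After op 8 (push 13): stack=[252,13] mem=[9,0,4,0]
After op 9 (STO M2): stack=[252] mem=[9,0,13,0]
After op 10 (push 6): stack=[252,6] mem=[9,0,13,0]
After op 11 (push 10): stack=[252,6,10] mem=[9,0,13,0]
After op 12 (push 12): stack=[252,6,10,12] mem=[9,0,13,0]
After op 13 (+): stack=[252,6,22] mem=[9,0,13,0]
After op 14 (*): stack=[252,132] mem=[9,0,13,0]
After op 15 (STO M0): stack=[252] mem=[132,0,13,0]
After op 16 (push 14): stack=[252,14] mem=[132,0,13,0]
After op 17 (RCL M2): stack=[252,14,13] mem=[132,0,13,0]

Answer: [252, 14, 13]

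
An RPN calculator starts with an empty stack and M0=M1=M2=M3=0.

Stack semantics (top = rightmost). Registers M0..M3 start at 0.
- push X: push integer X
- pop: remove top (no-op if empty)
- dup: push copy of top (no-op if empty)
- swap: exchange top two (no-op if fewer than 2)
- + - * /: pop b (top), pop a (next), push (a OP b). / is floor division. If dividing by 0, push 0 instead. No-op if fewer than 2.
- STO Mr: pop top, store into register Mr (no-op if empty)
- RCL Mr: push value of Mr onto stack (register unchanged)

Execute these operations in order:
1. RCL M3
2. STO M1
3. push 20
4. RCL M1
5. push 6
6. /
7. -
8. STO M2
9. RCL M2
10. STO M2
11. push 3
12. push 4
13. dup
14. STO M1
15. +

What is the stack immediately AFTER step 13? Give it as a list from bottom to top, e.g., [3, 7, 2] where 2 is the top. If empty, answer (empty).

After op 1 (RCL M3): stack=[0] mem=[0,0,0,0]
After op 2 (STO M1): stack=[empty] mem=[0,0,0,0]
After op 3 (push 20): stack=[20] mem=[0,0,0,0]
After op 4 (RCL M1): stack=[20,0] mem=[0,0,0,0]
After op 5 (push 6): stack=[20,0,6] mem=[0,0,0,0]
After op 6 (/): stack=[20,0] mem=[0,0,0,0]
After op 7 (-): stack=[20] mem=[0,0,0,0]
After op 8 (STO M2): stack=[empty] mem=[0,0,20,0]
After op 9 (RCL M2): stack=[20] mem=[0,0,20,0]
After op 10 (STO M2): stack=[empty] mem=[0,0,20,0]
After op 11 (push 3): stack=[3] mem=[0,0,20,0]
After op 12 (push 4): stack=[3,4] mem=[0,0,20,0]
After op 13 (dup): stack=[3,4,4] mem=[0,0,20,0]

[3, 4, 4]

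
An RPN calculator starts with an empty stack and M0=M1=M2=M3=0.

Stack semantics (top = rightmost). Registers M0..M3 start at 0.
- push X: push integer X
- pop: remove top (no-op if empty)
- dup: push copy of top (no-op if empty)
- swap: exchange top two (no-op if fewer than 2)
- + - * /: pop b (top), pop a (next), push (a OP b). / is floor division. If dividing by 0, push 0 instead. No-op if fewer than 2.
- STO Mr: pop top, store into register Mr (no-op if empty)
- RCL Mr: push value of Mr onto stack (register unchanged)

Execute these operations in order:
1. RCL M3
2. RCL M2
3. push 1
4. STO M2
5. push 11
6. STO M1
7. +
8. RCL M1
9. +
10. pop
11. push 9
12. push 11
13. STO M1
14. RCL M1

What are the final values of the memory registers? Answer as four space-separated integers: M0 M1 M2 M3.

Answer: 0 11 1 0

Derivation:
After op 1 (RCL M3): stack=[0] mem=[0,0,0,0]
After op 2 (RCL M2): stack=[0,0] mem=[0,0,0,0]
After op 3 (push 1): stack=[0,0,1] mem=[0,0,0,0]
After op 4 (STO M2): stack=[0,0] mem=[0,0,1,0]
After op 5 (push 11): stack=[0,0,11] mem=[0,0,1,0]
After op 6 (STO M1): stack=[0,0] mem=[0,11,1,0]
After op 7 (+): stack=[0] mem=[0,11,1,0]
After op 8 (RCL M1): stack=[0,11] mem=[0,11,1,0]
After op 9 (+): stack=[11] mem=[0,11,1,0]
After op 10 (pop): stack=[empty] mem=[0,11,1,0]
After op 11 (push 9): stack=[9] mem=[0,11,1,0]
After op 12 (push 11): stack=[9,11] mem=[0,11,1,0]
After op 13 (STO M1): stack=[9] mem=[0,11,1,0]
After op 14 (RCL M1): stack=[9,11] mem=[0,11,1,0]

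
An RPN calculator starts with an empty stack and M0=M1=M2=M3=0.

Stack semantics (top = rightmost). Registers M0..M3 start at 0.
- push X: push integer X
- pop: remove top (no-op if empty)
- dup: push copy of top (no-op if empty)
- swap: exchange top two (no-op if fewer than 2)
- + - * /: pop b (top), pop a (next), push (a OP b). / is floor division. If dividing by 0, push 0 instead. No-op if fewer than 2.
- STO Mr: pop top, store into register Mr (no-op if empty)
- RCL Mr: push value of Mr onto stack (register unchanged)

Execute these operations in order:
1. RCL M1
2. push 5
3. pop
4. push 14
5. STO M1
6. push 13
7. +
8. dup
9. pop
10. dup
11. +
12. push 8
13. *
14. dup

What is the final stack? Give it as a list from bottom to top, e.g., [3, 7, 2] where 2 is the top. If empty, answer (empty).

Answer: [208, 208]

Derivation:
After op 1 (RCL M1): stack=[0] mem=[0,0,0,0]
After op 2 (push 5): stack=[0,5] mem=[0,0,0,0]
After op 3 (pop): stack=[0] mem=[0,0,0,0]
After op 4 (push 14): stack=[0,14] mem=[0,0,0,0]
After op 5 (STO M1): stack=[0] mem=[0,14,0,0]
After op 6 (push 13): stack=[0,13] mem=[0,14,0,0]
After op 7 (+): stack=[13] mem=[0,14,0,0]
After op 8 (dup): stack=[13,13] mem=[0,14,0,0]
After op 9 (pop): stack=[13] mem=[0,14,0,0]
After op 10 (dup): stack=[13,13] mem=[0,14,0,0]
After op 11 (+): stack=[26] mem=[0,14,0,0]
After op 12 (push 8): stack=[26,8] mem=[0,14,0,0]
After op 13 (*): stack=[208] mem=[0,14,0,0]
After op 14 (dup): stack=[208,208] mem=[0,14,0,0]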